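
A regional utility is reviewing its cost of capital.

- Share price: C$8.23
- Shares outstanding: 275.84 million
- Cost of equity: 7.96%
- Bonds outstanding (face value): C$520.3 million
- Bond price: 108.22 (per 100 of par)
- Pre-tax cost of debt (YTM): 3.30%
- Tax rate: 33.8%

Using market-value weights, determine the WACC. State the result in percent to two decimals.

6.81%

Market value of equity E = 8.23 × 275.84m = 2270.1632m. Market value of debt D = 520.3m × 108.22/100 = 563.06866m.
Total capital V = 2270.1632 + 563.06866 = 2833.23186.
Equity: weight = 2270.1632/2833.23186 = 0.8013; cost = 7.96%.
Bonds outstanding: weight = 563.06866/2833.23186 = 0.1987; after-tax cost = 3.3% × (1 − 33.8%) = 2.1846%.
WACC = 0.8013 × 7.9600% + 0.1987 × 2.1846% = 6.8122%.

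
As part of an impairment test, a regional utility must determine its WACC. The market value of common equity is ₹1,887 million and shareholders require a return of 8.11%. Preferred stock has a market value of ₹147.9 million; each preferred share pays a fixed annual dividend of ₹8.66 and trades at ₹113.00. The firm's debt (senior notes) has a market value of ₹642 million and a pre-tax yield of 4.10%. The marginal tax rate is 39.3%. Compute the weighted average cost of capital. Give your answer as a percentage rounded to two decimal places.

6.74%

Cost of preferred: Rp = 8.66 / 113.0 = 7.6637%.
Total capital V = 1887 + 147.9 + 642 = 2676.9.
Equity: weight = 1887/2676.9 = 0.7049; cost = 8.11%.
Preferred: weight = 147.9/2676.9 = 0.0553; cost = 7.6637%.
Senior notes: weight = 642/2676.9 = 0.2398; after-tax cost = 4.1% × (1 − 39.3%) = 2.4887%.
WACC = 0.7049 × 8.1100% + 0.0553 × 7.6637% + 0.2398 × 2.4887% = 6.7372%.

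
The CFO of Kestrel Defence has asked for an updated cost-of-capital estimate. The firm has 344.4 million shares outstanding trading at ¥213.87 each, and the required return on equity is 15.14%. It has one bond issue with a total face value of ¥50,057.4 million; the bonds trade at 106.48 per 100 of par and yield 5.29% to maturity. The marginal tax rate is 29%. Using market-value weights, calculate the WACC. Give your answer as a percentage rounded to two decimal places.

10.36%

Market value of equity E = 213.87 × 344.4m = 73656.828m. Market value of debt D = 50057.4m × 106.48/100 = 53301.11952m.
Total capital V = 73656.828 + 53301.11952 = 126957.94752.
Equity: weight = 73656.828/126957.94752 = 0.5802; cost = 15.14%.
Bonds outstanding: weight = 53301.11952/126957.94752 = 0.4198; after-tax cost = 5.29% × (1 − 29%) = 3.7559%.
WACC = 0.5802 × 15.1400% + 0.4198 × 3.7559% = 10.3606%.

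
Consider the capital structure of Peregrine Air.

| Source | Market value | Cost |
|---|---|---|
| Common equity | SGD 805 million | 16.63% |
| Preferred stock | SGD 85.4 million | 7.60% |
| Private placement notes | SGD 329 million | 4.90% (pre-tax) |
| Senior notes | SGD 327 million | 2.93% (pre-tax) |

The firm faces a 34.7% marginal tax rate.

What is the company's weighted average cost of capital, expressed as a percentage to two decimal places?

10.16%

Total capital V = 805 + 85.4 + 329 + 327 = 1546.4.
Equity: weight = 805/1546.4 = 0.5206; cost = 16.63%.
Preferred: weight = 85.4/1546.4 = 0.0552; cost = 7.6%.
Private placement notes: weight = 329/1546.4 = 0.2128; after-tax cost = 4.9% × (1 − 34.7%) = 3.1997%.
Senior notes: weight = 327/1546.4 = 0.2115; after-tax cost = 2.93% × (1 − 34.7%) = 1.9133%.
WACC = 0.5206 × 16.6300% + 0.0552 × 7.6000% + 0.2128 × 3.1997% + 0.2115 × 1.9133% = 10.1620%.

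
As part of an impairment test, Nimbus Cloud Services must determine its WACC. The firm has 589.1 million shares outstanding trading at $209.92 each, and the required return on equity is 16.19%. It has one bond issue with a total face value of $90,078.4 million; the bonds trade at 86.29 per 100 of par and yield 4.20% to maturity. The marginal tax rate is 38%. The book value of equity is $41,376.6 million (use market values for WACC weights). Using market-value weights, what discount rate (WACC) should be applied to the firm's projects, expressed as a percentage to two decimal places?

Market value of equity E = 209.92 × 589.1m = 123663.872m. Market value of debt D = 90078.4m × 86.29/100 = 77728.65136m.
Total capital V = 123663.872 + 77728.65136 = 201392.52336.
Equity: weight = 123663.872/201392.52336 = 0.6140; cost = 16.19%.
Bonds outstanding: weight = 77728.65136/201392.52336 = 0.3860; after-tax cost = 4.2% × (1 − 38%) = 2.6040%.
WACC = 0.6140 × 16.1900% + 0.3860 × 2.6040% = 10.9464%.

10.95%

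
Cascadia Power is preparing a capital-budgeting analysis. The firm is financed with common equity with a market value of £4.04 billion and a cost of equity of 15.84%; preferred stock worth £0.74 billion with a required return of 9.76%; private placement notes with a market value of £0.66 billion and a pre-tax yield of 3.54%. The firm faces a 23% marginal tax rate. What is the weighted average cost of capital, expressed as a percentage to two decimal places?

Total capital V = 4.04 + 0.74 + 0.66 = 5.44.
Equity: weight = 4.04/5.44 = 0.7426; cost = 15.84%.
Preferred: weight = 0.74/5.44 = 0.1360; cost = 9.76%.
Private placement notes: weight = 0.66/5.44 = 0.1213; after-tax cost = 3.54% × (1 − 23%) = 2.7258%.
WACC = 0.7426 × 15.8400% + 0.1360 × 9.7600% + 0.1213 × 2.7258% = 13.4219%.

13.42%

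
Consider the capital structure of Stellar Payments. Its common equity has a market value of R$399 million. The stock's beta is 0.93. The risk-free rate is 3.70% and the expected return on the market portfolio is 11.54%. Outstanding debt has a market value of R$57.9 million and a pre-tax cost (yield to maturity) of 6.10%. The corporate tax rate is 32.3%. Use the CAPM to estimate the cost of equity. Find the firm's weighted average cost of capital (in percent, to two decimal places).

Market risk premium = 11.54% − 3.7% = 7.84%.
Cost of equity via CAPM: Re = 3.7% + 0.93 × 7.84% = 10.9912%.
Total capital V = 399 + 57.9 = 456.9.
Equity: weight = 399/456.9 = 0.8733; cost = 10.9912%.
Debt: weight = 57.9/456.9 = 0.1267; after-tax cost = 6.1% × (1 − 32.3%) = 4.1297%.
WACC = 0.8733 × 10.9912% + 0.1267 × 4.1297% = 10.1217%.

10.12%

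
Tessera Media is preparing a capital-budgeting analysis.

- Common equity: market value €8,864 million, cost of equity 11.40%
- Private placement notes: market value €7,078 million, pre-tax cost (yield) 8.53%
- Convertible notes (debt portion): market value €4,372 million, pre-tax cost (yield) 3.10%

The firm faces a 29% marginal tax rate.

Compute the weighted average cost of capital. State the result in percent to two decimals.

7.56%

Total capital V = 8864 + 7078 + 4372 = 20314.
Equity: weight = 8864/20314 = 0.4363; cost = 11.4%.
Private placement notes: weight = 7078/20314 = 0.3484; after-tax cost = 8.53% × (1 − 29%) = 6.0563%.
Convertible notes (debt portion): weight = 4372/20314 = 0.2152; after-tax cost = 3.1% × (1 − 29%) = 2.2010%.
WACC = 0.4363 × 11.4000% + 0.3484 × 6.0563% + 0.2152 × 2.2010% = 7.5583%.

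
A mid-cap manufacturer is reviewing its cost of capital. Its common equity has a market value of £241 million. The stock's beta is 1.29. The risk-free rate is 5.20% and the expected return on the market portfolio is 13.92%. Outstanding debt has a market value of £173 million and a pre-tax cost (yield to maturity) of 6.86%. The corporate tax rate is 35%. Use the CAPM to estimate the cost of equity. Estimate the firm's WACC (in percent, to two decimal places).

11.44%

Market risk premium = 13.92% − 5.2% = 8.72%.
Cost of equity via CAPM: Re = 5.2% + 1.29 × 8.72% = 16.4488%.
Total capital V = 241 + 173 = 414.
Equity: weight = 241/414 = 0.5821; cost = 16.4488%.
Debt: weight = 173/414 = 0.4179; after-tax cost = 6.86% × (1 − 35%) = 4.4590%.
WACC = 0.5821 × 16.4488% + 0.4179 × 4.4590% = 11.4386%.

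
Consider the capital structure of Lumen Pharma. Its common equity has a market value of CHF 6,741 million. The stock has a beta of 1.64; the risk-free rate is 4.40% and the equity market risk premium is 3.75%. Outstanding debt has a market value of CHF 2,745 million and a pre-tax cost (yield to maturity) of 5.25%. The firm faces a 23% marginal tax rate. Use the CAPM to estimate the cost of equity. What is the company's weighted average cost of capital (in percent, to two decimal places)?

8.67%

Cost of equity via CAPM: Re = 4.4% + 1.64 × 3.75% = 10.5500%.
Total capital V = 6741 + 2745 = 9486.
Equity: weight = 6741/9486 = 0.7106; cost = 10.55%.
Debt: weight = 2745/9486 = 0.2894; after-tax cost = 5.25% × (1 − 23%) = 4.0425%.
WACC = 0.7106 × 10.5500% + 0.2894 × 4.0425% = 8.6669%.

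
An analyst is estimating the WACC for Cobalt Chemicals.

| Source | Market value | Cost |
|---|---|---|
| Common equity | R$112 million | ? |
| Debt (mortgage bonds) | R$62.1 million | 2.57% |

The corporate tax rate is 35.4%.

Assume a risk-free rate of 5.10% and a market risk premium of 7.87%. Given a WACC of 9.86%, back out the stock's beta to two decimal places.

1.18

Total capital V = 112 + 62.1 = 174.1.
Equity weight = 112/174.1 = 0.6433.
Mortgage bonds weight = 62.1/174.1 = 0.3567.
Debt contribution = 0.3567 × 2.57% × (1 − 35.4%) = 0.5922%.
Required equity contribution = 9.86% − 0.5922% = 9.2678%  ⇒  Re = 14.4065%.
CAPM: 14.4065% = 5.1% + β × 7.87%  ⇒  β = 1.1825.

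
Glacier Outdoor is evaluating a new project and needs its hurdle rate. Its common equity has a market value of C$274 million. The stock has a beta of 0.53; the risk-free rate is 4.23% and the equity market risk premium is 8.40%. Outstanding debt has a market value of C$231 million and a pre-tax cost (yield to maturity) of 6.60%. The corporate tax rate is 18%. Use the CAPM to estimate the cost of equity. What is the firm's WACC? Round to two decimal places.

Cost of equity via CAPM: Re = 4.23% + 0.53 × 8.4% = 8.6820%.
Total capital V = 274 + 231 = 505.
Equity: weight = 274/505 = 0.5426; cost = 8.682%.
Debt: weight = 231/505 = 0.4574; after-tax cost = 6.6% × (1 − 18%) = 5.4120%.
WACC = 0.5426 × 8.6820% + 0.4574 × 5.4120% = 7.1862%.

7.19%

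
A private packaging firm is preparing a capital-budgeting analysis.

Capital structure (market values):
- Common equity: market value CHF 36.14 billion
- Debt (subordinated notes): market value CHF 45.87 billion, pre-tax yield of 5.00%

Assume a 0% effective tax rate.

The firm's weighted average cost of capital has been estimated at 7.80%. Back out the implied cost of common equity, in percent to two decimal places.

Total capital V = 36.14 + 45.87 = 82.01.
Equity weight = 36.14/82.01 = 0.4407.
Subordinated notes weight = 45.87/82.01 = 0.5593.
Debt contribution = 0.5593 × 5% × (1 − 0%) = 2.7966%.
Required equity contribution = 7.8% − 2.7966% = 5.0034%.
Re = 5.0034% / 0.4407 = 11.3538%.

11.35%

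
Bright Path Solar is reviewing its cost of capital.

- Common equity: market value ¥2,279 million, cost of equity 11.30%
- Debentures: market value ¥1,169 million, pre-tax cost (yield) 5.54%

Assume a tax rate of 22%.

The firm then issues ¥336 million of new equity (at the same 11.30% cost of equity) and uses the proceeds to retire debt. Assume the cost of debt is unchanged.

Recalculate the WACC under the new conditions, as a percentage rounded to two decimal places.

After the change:
Total capital V = 2615 + 833 = 3448.
Equity: weight = 2615/3448 = 0.7584; cost = 11.3%.
Debentures: weight = 833/3448 = 0.2416; after-tax cost = 5.54% × (1 − 22%) = 4.3212%.
WACC = 0.7584 × 11.3000% + 0.2416 × 4.3212% = 9.6140%.

9.61%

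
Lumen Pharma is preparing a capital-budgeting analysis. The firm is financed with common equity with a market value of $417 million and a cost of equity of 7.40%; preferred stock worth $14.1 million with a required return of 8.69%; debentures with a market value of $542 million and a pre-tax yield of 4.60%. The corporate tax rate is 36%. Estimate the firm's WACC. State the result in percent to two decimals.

Total capital V = 417 + 14.1 + 542 = 973.1.
Equity: weight = 417/973.1 = 0.4285; cost = 7.4%.
Preferred: weight = 14.1/973.1 = 0.0145; cost = 8.69%.
Debentures: weight = 542/973.1 = 0.5570; after-tax cost = 4.6% × (1 − 36%) = 2.9440%.
WACC = 0.4285 × 7.4000% + 0.0145 × 8.6900% + 0.5570 × 2.9440% = 4.9368%.

4.94%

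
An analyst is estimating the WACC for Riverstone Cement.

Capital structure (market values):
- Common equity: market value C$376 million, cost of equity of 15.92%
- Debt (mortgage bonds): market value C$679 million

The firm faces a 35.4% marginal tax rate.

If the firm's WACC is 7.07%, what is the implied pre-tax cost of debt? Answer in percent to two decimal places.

3.36%

Total capital V = 376 + 679 = 1055.
Equity weight = 376/1055 = 0.3564.
Mortgage bonds weight = 679/1055 = 0.6436.
Equity contribution = 0.3564 × 15.92% = 5.6739%.
Remaining for debt = 7.07% − 5.6739% = 1.3961%.
Rd × (1 − 35.4%) × 0.6436 = 1.3961%  ⇒  Rd = 3.3580%.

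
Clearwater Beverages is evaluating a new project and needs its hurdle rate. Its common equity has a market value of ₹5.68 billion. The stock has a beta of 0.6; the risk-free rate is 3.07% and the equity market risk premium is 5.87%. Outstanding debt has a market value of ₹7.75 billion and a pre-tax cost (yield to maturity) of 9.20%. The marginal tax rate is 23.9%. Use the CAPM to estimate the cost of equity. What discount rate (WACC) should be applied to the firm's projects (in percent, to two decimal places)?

6.83%

Cost of equity via CAPM: Re = 3.07% + 0.6 × 5.87% = 6.5920%.
Total capital V = 5.68 + 7.75 = 13.43.
Equity: weight = 5.68/13.43 = 0.4229; cost = 6.592%.
Debt: weight = 7.75/13.43 = 0.5771; after-tax cost = 9.2% × (1 − 23.9%) = 7.0012%.
WACC = 0.4229 × 6.5920% + 0.5771 × 7.0012% = 6.8281%.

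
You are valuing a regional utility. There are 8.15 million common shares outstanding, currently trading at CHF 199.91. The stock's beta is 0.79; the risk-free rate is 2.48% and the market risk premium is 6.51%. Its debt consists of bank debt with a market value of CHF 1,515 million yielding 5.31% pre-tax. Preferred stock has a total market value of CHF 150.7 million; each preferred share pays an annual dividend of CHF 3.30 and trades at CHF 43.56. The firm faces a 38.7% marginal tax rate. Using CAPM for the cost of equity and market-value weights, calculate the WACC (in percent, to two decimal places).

5.61%

Cost of equity via CAPM: Re = 2.48% + 0.79 × 6.51% = 7.6229%.
Cost of preferred: Rp = 3.3 / 43.56 = 7.5758%.
Market value of equity E = 199.91 × 8.15m = 1629.2665m.
Total capital V = 1629.2665 + 150.7 + 1515 = 3294.9665.
Equity: weight = 1629.2665/3294.9665 = 0.4945; cost = 7.6229%.
Preferred: weight = 150.7/3294.9665 = 0.0457; cost = 7.5758%.
Bank debt: weight = 1515/3294.9665 = 0.4598; after-tax cost = 5.31% × (1 − 38.7%) = 3.2550%.
WACC = 0.4945 × 7.6229% + 0.0457 × 7.5758% + 0.4598 × 3.2550% = 5.6124%.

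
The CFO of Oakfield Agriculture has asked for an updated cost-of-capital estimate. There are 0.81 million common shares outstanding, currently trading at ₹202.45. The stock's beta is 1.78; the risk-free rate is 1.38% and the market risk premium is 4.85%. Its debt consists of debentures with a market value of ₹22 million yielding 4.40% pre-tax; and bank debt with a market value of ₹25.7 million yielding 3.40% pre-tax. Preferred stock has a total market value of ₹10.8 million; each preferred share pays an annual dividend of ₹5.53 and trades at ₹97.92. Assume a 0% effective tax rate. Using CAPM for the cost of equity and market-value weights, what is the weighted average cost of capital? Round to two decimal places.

Cost of equity via CAPM: Re = 1.38% + 1.78 × 4.85% = 10.0130%.
Cost of preferred: Rp = 5.53 / 97.92 = 5.6475%.
Market value of equity E = 202.45 × 0.81m = 163.9845m.
Total capital V = 163.9845 + 10.8 + 22 + 25.7 = 222.4845.
Equity: weight = 163.9845/222.4845 = 0.7371; cost = 10.013%.
Preferred: weight = 10.8/222.4845 = 0.0485; cost = 5.6475%.
Debentures: weight = 22/222.4845 = 0.0989; after-tax cost = 4.4% × (1 − 0%) = 4.4000%.
Bank debt: weight = 25.7/222.4845 = 0.1155; after-tax cost = 3.4% × (1 − 0%) = 3.4000%.
WACC = 0.7371 × 10.0130% + 0.0485 × 5.6475% + 0.0989 × 4.4000% + 0.1155 × 3.4000% = 8.4822%.

8.48%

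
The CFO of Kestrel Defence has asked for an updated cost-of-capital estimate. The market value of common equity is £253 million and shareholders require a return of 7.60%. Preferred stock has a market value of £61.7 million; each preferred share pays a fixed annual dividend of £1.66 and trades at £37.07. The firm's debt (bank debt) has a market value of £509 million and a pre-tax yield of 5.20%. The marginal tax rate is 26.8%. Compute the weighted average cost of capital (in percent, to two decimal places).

5.02%

Cost of preferred: Rp = 1.66 / 37.07 = 4.4780%.
Total capital V = 253 + 61.7 + 509 = 823.7.
Equity: weight = 253/823.7 = 0.3072; cost = 7.6%.
Preferred: weight = 61.7/823.7 = 0.0749; cost = 4.478%.
Bank debt: weight = 509/823.7 = 0.6179; after-tax cost = 5.2% × (1 − 26.8%) = 3.8064%.
WACC = 0.3072 × 7.6000% + 0.0749 × 4.4780% + 0.6179 × 3.8064% = 5.0219%.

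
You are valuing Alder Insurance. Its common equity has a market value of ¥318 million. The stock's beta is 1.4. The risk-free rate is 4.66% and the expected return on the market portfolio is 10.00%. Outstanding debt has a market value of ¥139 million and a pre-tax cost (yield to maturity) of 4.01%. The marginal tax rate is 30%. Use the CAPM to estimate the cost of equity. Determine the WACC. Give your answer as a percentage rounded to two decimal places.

Market risk premium = 10.0% − 4.66% = 5.34%.
Cost of equity via CAPM: Re = 4.66% + 1.4 × 5.34% = 12.1360%.
Total capital V = 318 + 139 = 457.
Equity: weight = 318/457 = 0.6958; cost = 12.136%.
Debt: weight = 139/457 = 0.3042; after-tax cost = 4.01% × (1 − 30%) = 2.8070%.
WACC = 0.6958 × 12.1360% + 0.3042 × 2.8070% = 9.2985%.

9.30%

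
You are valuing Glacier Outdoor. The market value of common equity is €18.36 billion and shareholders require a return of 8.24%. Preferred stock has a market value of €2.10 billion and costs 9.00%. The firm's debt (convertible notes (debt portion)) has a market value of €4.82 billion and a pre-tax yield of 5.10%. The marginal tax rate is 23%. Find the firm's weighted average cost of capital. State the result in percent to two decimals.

Total capital V = 18.36 + 2.1 + 4.82 = 25.28.
Equity: weight = 18.36/25.28 = 0.7263; cost = 8.24%.
Preferred: weight = 2.1/25.28 = 0.0831; cost = 9%.
Convertible notes (debt portion): weight = 4.82/25.28 = 0.1907; after-tax cost = 5.1% × (1 − 23%) = 3.9270%.
WACC = 0.7263 × 8.2400% + 0.0831 × 9.0000% + 0.1907 × 3.9270% = 7.4808%.

7.48%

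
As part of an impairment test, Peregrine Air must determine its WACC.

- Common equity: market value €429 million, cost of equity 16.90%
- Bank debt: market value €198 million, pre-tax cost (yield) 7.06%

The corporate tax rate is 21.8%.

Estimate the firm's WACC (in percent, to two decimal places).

13.31%

Total capital V = 429 + 198 = 627.
Equity: weight = 429/627 = 0.6842; cost = 16.9%.
Bank debt: weight = 198/627 = 0.3158; after-tax cost = 7.06% × (1 − 21.8%) = 5.5209%.
WACC = 0.6842 × 16.9000% + 0.3158 × 5.5209% = 13.3066%.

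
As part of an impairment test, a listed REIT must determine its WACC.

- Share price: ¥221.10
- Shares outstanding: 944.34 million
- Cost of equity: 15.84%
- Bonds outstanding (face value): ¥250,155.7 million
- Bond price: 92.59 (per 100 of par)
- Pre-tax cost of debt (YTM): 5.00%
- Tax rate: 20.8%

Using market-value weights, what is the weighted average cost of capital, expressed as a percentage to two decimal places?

9.59%

Market value of equity E = 221.1 × 944.34m = 208793.574m. Market value of debt D = 250155.7m × 92.59/100 = 231619.16263m.
Total capital V = 208793.574 + 231619.16263 = 440412.73663.
Equity: weight = 208793.574/440412.73663 = 0.4741; cost = 15.84%.
Bonds outstanding: weight = 231619.16263/440412.73663 = 0.5259; after-tax cost = 5% × (1 − 20.8%) = 3.9600%.
WACC = 0.4741 × 15.8400% + 0.5259 × 3.9600% = 9.5921%.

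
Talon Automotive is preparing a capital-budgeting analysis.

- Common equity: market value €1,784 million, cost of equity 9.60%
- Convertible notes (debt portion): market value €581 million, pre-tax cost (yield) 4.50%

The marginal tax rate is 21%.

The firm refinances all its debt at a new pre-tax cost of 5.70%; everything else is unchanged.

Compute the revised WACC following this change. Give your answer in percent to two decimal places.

8.35%

After the change:
Total capital V = 1784 + 581 = 2365.
Equity: weight = 1784/2365 = 0.7543; cost = 9.6%.
Convertible notes (debt portion): weight = 581/2365 = 0.2457; after-tax cost = 5.7% × (1 − 21%) = 4.5030%.
WACC = 0.7543 × 9.6000% + 0.2457 × 4.5030% = 8.3478%.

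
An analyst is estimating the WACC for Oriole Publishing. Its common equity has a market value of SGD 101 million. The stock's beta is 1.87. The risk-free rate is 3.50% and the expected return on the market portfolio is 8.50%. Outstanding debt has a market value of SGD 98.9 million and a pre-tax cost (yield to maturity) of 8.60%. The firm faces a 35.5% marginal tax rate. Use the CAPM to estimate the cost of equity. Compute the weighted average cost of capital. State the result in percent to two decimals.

9.24%

Market risk premium = 8.5% − 3.5% = 5.0%.
Cost of equity via CAPM: Re = 3.5% + 1.87 × 5.0% = 12.8500%.
Total capital V = 101 + 98.9 = 199.9.
Equity: weight = 101/199.9 = 0.5053; cost = 12.85%.
Debt: weight = 98.9/199.9 = 0.4947; after-tax cost = 8.6% × (1 − 35.5%) = 5.5470%.
WACC = 0.5053 × 12.8500% + 0.4947 × 5.5470% = 9.2369%.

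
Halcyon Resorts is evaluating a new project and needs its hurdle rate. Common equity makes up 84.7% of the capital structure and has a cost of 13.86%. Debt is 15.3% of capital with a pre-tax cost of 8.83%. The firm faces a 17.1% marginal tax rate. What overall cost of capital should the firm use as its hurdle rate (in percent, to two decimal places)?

After-tax cost of debt = 8.83% × (1 − 17.1%) = 7.3201%.
WACC = 0.847 × 13.8600% + 0.153 × 7.3201% = 12.8594%.

12.86%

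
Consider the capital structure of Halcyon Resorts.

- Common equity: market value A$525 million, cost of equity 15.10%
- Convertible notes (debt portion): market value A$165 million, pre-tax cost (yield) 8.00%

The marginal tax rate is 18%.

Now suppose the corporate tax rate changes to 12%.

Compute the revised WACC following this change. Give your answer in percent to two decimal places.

After the change:
Total capital V = 525 + 165 = 690.
Equity: weight = 525/690 = 0.7609; cost = 15.1%.
Convertible notes (debt portion): weight = 165/690 = 0.2391; after-tax cost = 8% × (1 − 12%) = 7.0400%.
WACC = 0.7609 × 15.1000% + 0.2391 × 7.0400% = 13.1726%.

13.17%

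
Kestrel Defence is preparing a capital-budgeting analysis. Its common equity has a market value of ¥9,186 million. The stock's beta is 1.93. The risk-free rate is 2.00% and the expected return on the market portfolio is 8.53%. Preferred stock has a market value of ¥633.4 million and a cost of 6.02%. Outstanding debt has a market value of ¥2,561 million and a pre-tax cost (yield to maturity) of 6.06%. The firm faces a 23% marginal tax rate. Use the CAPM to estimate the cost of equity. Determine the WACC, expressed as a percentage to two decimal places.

Market risk premium = 8.53% − 2.0% = 6.53%.
Cost of equity via CAPM: Re = 2.0% + 1.93 × 6.53% = 14.6029%.
Total capital V = 9186 + 633.4 + 2561 = 12380.4.
Equity: weight = 9186/12380.4 = 0.7420; cost = 14.6029%.
Preferred: weight = 633.4/12380.4 = 0.0512; cost = 6.02%.
Debt: weight = 2561/12380.4 = 0.2069; after-tax cost = 6.06% × (1 − 23%) = 4.6662%.
WACC = 0.7420 × 14.6029% + 0.0512 × 6.0200% + 0.2069 × 4.6662% = 12.1083%.

12.11%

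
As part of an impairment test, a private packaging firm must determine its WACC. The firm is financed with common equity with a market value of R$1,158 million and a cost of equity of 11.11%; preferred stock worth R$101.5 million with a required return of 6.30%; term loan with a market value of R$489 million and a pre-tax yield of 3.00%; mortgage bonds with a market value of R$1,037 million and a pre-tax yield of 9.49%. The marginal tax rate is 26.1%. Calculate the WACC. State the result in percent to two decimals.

Total capital V = 1158 + 101.5 + 489 + 1037 = 2785.5.
Equity: weight = 1158/2785.5 = 0.4157; cost = 11.11%.
Preferred: weight = 101.5/2785.5 = 0.0364; cost = 6.3%.
Term loan: weight = 489/2785.5 = 0.1756; after-tax cost = 3% × (1 − 26.1%) = 2.2170%.
Mortgage bonds: weight = 1037/2785.5 = 0.3723; after-tax cost = 9.49% × (1 − 26.1%) = 7.0131%.
WACC = 0.4157 × 11.1100% + 0.0364 × 6.3000% + 0.1756 × 2.2170% + 0.3723 × 7.0131% = 7.8483%.

7.85%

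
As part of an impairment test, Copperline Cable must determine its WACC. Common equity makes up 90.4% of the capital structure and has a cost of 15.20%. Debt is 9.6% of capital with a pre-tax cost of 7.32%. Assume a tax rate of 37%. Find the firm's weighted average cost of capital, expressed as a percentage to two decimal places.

14.18%

After-tax cost of debt = 7.32% × (1 − 37%) = 4.6116%.
WACC = 0.904 × 15.2000% + 0.096 × 4.6116% = 14.1835%.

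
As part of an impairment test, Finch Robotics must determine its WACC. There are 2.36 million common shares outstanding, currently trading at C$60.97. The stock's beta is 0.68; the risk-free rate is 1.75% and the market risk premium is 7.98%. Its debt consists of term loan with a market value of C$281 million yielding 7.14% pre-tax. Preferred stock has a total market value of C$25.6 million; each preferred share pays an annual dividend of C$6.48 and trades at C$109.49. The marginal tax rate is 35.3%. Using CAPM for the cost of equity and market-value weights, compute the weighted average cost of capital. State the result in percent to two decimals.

5.51%

Cost of equity via CAPM: Re = 1.75% + 0.68 × 7.98% = 7.1764%.
Cost of preferred: Rp = 6.48 / 109.49 = 5.9183%.
Market value of equity E = 60.97 × 2.36m = 143.8892m.
Total capital V = 143.8892 + 25.6 + 281 = 450.4892.
Equity: weight = 143.8892/450.4892 = 0.3194; cost = 7.1764%.
Preferred: weight = 25.6/450.4892 = 0.0568; cost = 5.9183%.
Term loan: weight = 281/450.4892 = 0.6238; after-tax cost = 7.14% × (1 − 35.3%) = 4.6196%.
WACC = 0.3194 × 7.1764% + 0.0568 × 5.9183% + 0.6238 × 4.6196% = 5.5100%.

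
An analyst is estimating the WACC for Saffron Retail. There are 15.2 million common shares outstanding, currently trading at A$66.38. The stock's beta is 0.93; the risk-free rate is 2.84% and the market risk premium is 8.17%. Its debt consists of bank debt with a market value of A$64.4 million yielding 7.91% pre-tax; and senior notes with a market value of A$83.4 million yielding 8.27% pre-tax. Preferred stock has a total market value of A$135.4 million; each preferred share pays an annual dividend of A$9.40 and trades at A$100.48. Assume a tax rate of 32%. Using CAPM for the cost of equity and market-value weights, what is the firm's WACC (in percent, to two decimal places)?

Cost of equity via CAPM: Re = 2.84% + 0.93 × 8.17% = 10.4381%.
Cost of preferred: Rp = 9.4 / 100.48 = 9.3551%.
Market value of equity E = 66.38 × 15.2m = 1008.976m.
Total capital V = 1008.976 + 135.4 + 64.4 + 83.4 = 1292.176.
Equity: weight = 1008.976/1292.176 = 0.7808; cost = 10.4381%.
Preferred: weight = 135.4/1292.176 = 0.1048; cost = 9.3551%.
Bank debt: weight = 64.4/1292.176 = 0.0498; after-tax cost = 7.91% × (1 − 32%) = 5.3788%.
Senior notes: weight = 83.4/1292.176 = 0.0645; after-tax cost = 8.27% × (1 − 32%) = 5.6236%.
WACC = 0.7808 × 10.4381% + 0.1048 × 9.3551% + 0.0498 × 5.3788% + 0.0645 × 5.6236% = 9.7617%.

9.76%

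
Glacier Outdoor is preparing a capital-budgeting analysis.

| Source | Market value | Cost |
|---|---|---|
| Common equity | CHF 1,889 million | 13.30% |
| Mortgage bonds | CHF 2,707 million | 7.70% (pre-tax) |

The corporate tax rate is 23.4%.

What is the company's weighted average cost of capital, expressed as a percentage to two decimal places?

Total capital V = 1889 + 2707 = 4596.
Equity: weight = 1889/4596 = 0.4110; cost = 13.3%.
Mortgage bonds: weight = 2707/4596 = 0.5890; after-tax cost = 7.7% × (1 − 23.4%) = 5.8982%.
WACC = 0.4110 × 13.3000% + 0.5890 × 5.8982% = 8.9404%.

8.94%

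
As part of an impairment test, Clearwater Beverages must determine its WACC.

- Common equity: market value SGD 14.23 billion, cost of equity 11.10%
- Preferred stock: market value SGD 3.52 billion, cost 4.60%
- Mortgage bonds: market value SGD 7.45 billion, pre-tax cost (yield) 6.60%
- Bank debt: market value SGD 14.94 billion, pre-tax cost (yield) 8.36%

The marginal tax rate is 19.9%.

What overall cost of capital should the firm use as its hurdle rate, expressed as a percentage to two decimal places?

Total capital V = 14.23 + 3.52 + 7.45 + 14.94 = 40.14.
Equity: weight = 14.23/40.14 = 0.3545; cost = 11.1%.
Preferred: weight = 3.52/40.14 = 0.0877; cost = 4.6%.
Mortgage bonds: weight = 7.45/40.14 = 0.1856; after-tax cost = 6.6% × (1 − 19.9%) = 5.2866%.
Bank debt: weight = 14.94/40.14 = 0.3722; after-tax cost = 8.36% × (1 − 19.9%) = 6.6964%.
WACC = 0.3545 × 11.1000% + 0.0877 × 4.6000% + 0.1856 × 5.2866% + 0.3722 × 6.6964% = 7.8120%.

7.81%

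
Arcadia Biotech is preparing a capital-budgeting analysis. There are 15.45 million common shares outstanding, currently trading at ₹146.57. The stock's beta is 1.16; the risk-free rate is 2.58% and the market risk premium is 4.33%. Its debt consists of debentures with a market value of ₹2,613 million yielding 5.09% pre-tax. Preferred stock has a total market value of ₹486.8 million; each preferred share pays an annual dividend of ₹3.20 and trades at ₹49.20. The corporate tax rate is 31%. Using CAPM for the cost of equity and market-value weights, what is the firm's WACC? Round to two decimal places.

Cost of equity via CAPM: Re = 2.58% + 1.16 × 4.33% = 7.6028%.
Cost of preferred: Rp = 3.2 / 49.2 = 6.5041%.
Market value of equity E = 146.57 × 15.45m = 2264.5065m.
Total capital V = 2264.5065 + 486.8 + 2613 = 5364.3065.
Equity: weight = 2264.5065/5364.3065 = 0.4221; cost = 7.6028%.
Preferred: weight = 486.8/5364.3065 = 0.0907; cost = 6.5041%.
Debentures: weight = 2613/5364.3065 = 0.4871; after-tax cost = 5.09% × (1 − 31%) = 3.5121%.
WACC = 0.4221 × 7.6028% + 0.0907 × 6.5041% + 0.4871 × 3.5121% = 5.5105%.

5.51%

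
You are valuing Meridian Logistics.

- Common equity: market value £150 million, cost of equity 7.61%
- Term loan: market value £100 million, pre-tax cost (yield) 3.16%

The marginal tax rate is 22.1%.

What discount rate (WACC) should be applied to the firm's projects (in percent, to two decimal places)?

Total capital V = 150 + 100 = 250.
Equity: weight = 150/250 = 0.6000; cost = 7.61%.
Term loan: weight = 100/250 = 0.4000; after-tax cost = 3.16% × (1 − 22.1%) = 2.4616%.
WACC = 0.6000 × 7.6100% + 0.4000 × 2.4616% = 5.5507%.

5.55%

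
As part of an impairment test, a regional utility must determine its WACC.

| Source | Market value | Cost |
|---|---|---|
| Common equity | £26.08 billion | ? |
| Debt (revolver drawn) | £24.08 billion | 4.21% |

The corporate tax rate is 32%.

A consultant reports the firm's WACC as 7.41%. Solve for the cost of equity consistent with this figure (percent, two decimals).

Total capital V = 26.08 + 24.08 = 50.16.
Equity weight = 26.08/50.16 = 0.5199.
Revolver drawn weight = 24.08/50.16 = 0.4801.
Debt contribution = 0.4801 × 4.21% × (1 − 32%) = 1.3743%.
Required equity contribution = 7.41% − 1.3743% = 6.0357%.
Re = 6.0357% / 0.5199 = 11.6085%.

11.61%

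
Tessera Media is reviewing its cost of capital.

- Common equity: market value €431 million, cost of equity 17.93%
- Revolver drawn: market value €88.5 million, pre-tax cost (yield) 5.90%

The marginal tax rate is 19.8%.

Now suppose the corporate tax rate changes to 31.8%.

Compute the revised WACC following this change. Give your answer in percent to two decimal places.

After the change:
Total capital V = 431 + 88.5 = 519.5.
Equity: weight = 431/519.5 = 0.8296; cost = 17.93%.
Revolver drawn: weight = 88.5/519.5 = 0.1704; after-tax cost = 5.9% × (1 − 31.8%) = 4.0238%.
WACC = 0.8296 × 17.9300% + 0.1704 × 4.0238% = 15.5610%.

15.56%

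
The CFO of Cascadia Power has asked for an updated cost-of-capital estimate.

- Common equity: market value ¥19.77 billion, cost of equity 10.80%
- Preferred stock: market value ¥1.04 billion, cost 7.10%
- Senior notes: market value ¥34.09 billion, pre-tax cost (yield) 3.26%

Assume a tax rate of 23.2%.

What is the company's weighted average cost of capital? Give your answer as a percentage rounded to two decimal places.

Total capital V = 19.77 + 1.04 + 34.09 = 54.9.
Equity: weight = 19.77/54.9 = 0.3601; cost = 10.8%.
Preferred: weight = 1.04/54.9 = 0.0189; cost = 7.1%.
Senior notes: weight = 34.09/54.9 = 0.6209; after-tax cost = 3.26% × (1 − 23.2%) = 2.5037%.
WACC = 0.3601 × 10.8000% + 0.0189 × 7.1000% + 0.6209 × 2.5037% = 5.5783%.

5.58%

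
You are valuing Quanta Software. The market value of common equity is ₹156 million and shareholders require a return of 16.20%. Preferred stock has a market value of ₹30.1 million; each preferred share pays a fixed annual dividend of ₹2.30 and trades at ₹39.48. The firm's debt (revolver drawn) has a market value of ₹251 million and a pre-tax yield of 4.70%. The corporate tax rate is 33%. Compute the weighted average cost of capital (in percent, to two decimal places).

Cost of preferred: Rp = 2.3 / 39.48 = 5.8257%.
Total capital V = 156 + 30.1 + 251 = 437.1.
Equity: weight = 156/437.1 = 0.3569; cost = 16.2%.
Preferred: weight = 30.1/437.1 = 0.0689; cost = 5.8257%.
Revolver drawn: weight = 251/437.1 = 0.5742; after-tax cost = 4.7% × (1 − 33%) = 3.1490%.
WACC = 0.3569 × 16.2000% + 0.0689 × 5.8257% + 0.5742 × 3.1490% = 7.9912%.

7.99%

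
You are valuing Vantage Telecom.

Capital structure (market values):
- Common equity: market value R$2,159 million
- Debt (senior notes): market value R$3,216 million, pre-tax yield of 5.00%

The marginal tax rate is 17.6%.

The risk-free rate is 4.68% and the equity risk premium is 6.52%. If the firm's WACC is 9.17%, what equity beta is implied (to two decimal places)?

1.84

Total capital V = 2159 + 3216 = 5375.
Equity weight = 2159/5375 = 0.4017.
Senior notes weight = 3216/5375 = 0.5983.
Debt contribution = 0.5983 × 5% × (1 − 17.6%) = 2.4651%.
Required equity contribution = 9.17% − 2.4651% = 6.7049%  ⇒  Re = 16.6924%.
CAPM: 16.6924% = 4.68% + β × 6.52%  ⇒  β = 1.8424.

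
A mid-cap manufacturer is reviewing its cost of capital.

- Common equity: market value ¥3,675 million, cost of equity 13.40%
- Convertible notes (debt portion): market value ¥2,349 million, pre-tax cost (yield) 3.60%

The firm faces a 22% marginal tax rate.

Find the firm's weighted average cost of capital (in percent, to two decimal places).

9.27%

Total capital V = 3675 + 2349 = 6024.
Equity: weight = 3675/6024 = 0.6101; cost = 13.4%.
Convertible notes (debt portion): weight = 2349/6024 = 0.3899; after-tax cost = 3.6% × (1 − 22%) = 2.8080%.
WACC = 0.6101 × 13.4000% + 0.3899 × 2.8080% = 9.2698%.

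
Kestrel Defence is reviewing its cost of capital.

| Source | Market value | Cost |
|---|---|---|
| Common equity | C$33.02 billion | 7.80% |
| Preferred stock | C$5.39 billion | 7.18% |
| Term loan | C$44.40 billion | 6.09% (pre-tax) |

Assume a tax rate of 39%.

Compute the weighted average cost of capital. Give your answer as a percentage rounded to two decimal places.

Total capital V = 33.02 + 5.39 + 44.4 = 82.81.
Equity: weight = 33.02/82.81 = 0.3987; cost = 7.8%.
Preferred: weight = 5.39/82.81 = 0.0651; cost = 7.18%.
Term loan: weight = 44.4/82.81 = 0.5362; after-tax cost = 6.09% × (1 − 39%) = 3.7149%.
WACC = 0.3987 × 7.8000% + 0.0651 × 7.1800% + 0.5362 × 3.7149% = 5.5693%.

5.57%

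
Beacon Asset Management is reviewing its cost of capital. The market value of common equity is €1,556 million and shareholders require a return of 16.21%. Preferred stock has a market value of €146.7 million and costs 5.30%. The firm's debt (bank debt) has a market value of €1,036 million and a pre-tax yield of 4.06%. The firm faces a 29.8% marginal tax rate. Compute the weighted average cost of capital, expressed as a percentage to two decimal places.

10.57%

Total capital V = 1556 + 146.7 + 1036 = 2738.7.
Equity: weight = 1556/2738.7 = 0.5682; cost = 16.21%.
Preferred: weight = 146.7/2738.7 = 0.0536; cost = 5.3%.
Bank debt: weight = 1036/2738.7 = 0.3783; after-tax cost = 4.06% × (1 − 29.8%) = 2.8501%.
WACC = 0.5682 × 16.2100% + 0.0536 × 5.3000% + 0.3783 × 2.8501% = 10.5718%.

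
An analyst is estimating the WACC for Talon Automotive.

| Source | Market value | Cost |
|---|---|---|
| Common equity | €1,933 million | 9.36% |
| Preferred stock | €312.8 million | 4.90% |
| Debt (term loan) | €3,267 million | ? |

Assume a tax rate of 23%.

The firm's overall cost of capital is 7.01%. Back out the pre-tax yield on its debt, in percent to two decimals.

7.56%

Total capital V = 1933 + 312.8 + 3267 = 5512.8.
Equity weight = 1933/5512.8 = 0.3506.
Preferred weight = 312.8/5512.8 = 0.0567.
Term loan weight = 3267/5512.8 = 0.5926.
Equity contribution = 0.3506 × 9.36% = 3.2820%.
Preferred contribution = 0.0567 × 4.9% = 0.2780%.
Remaining for debt = 7.01% − 3.5600% = 3.4500%.
Rd × (1 − 23%) × 0.5926 = 3.4500%  ⇒  Rd = 7.5605%.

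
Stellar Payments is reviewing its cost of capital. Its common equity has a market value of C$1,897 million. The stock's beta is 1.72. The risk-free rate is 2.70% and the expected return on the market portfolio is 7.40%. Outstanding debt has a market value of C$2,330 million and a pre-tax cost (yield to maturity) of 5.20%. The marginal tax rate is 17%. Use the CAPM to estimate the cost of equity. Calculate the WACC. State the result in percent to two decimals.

7.22%

Market risk premium = 7.4% − 2.7% = 4.7%.
Cost of equity via CAPM: Re = 2.7% + 1.72 × 4.7% = 10.7840%.
Total capital V = 1897 + 2330 = 4227.
Equity: weight = 1897/4227 = 0.4488; cost = 10.784%.
Debt: weight = 2330/4227 = 0.5512; after-tax cost = 5.2% × (1 − 17%) = 4.3160%.
WACC = 0.4488 × 10.7840% + 0.5512 × 4.3160% = 7.2187%.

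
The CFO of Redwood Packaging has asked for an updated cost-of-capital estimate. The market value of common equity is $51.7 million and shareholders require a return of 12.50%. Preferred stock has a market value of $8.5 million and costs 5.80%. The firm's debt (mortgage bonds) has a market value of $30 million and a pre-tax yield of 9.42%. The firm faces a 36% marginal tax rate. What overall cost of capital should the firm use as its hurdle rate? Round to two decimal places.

Total capital V = 51.7 + 8.5 + 30 = 90.2.
Equity: weight = 51.7/90.2 = 0.5732; cost = 12.5%.
Preferred: weight = 8.5/90.2 = 0.0942; cost = 5.8%.
Mortgage bonds: weight = 30/90.2 = 0.3326; after-tax cost = 9.42% × (1 − 36%) = 6.0288%.
WACC = 0.5732 × 12.5000% + 0.0942 × 5.8000% + 0.3326 × 6.0288% = 9.7163%.

9.72%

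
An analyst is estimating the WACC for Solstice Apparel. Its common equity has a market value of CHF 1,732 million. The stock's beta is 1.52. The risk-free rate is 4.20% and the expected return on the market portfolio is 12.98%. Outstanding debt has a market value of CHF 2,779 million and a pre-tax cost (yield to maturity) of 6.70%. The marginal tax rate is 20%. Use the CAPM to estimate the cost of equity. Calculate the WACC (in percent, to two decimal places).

Market risk premium = 12.98% − 4.2% = 8.78%.
Cost of equity via CAPM: Re = 4.2% + 1.52 × 8.78% = 17.5456%.
Total capital V = 1732 + 2779 = 4511.
Equity: weight = 1732/4511 = 0.3840; cost = 17.5456%.
Debt: weight = 2779/4511 = 0.6160; after-tax cost = 6.7% × (1 − 20%) = 5.3600%.
WACC = 0.3840 × 17.5456% + 0.6160 × 5.3600% = 10.0387%.

10.04%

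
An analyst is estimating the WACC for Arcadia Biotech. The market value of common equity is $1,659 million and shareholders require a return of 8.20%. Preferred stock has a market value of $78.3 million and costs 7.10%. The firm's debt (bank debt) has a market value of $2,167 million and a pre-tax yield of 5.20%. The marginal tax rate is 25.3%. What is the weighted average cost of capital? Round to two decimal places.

Total capital V = 1659 + 78.3 + 2167 = 3904.3.
Equity: weight = 1659/3904.3 = 0.4249; cost = 8.2%.
Preferred: weight = 78.3/3904.3 = 0.0201; cost = 7.1%.
Bank debt: weight = 2167/3904.3 = 0.5550; after-tax cost = 5.2% × (1 − 25.3%) = 3.8844%.
WACC = 0.4249 × 8.2000% + 0.0201 × 7.1000% + 0.5550 × 3.8844% = 5.7827%.

5.78%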